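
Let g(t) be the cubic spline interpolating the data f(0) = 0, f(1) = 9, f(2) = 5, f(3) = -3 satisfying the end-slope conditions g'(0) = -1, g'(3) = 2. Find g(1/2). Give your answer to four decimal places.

Write m_i for g''(x_i). With h_i = 1, 1, 1 and divided differences Δ_i = 9, -4, -8, the continuity of g' gives the tridiagonal system
  1·m_0 + 4·m_1 + 1·m_2 = 6(Δ_1 - Δ_0) = -78
  1·m_1 + 4·m_2 + 1·m_3 = 6(Δ_2 - Δ_1) = -24
Clamped end conditions give two more equations: 2h_0·m_0 + h_0·m_1 = 6(Δ_0 - g'(0)) = 60 and h_2·m_2 + 2h_2·m_3 = 6(g'(3) - Δ_2) = 60.
Solving the tridiagonal system: m_0 = 222/5, m_1 = -144/5, m_2 = -36/5, m_3 = 168/5.
On [0, 1], g(t) = 0 - 1·t + 111/5·t² - 61/5·t³.
With t = 1/2: g(1/2) = 141/40.

3.5250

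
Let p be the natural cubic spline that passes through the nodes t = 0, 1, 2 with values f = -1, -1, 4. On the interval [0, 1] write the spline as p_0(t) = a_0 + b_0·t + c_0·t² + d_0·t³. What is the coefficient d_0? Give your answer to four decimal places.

Put M_i = p'' at the i-th knot. Here h = (1, 1) and Δ = (0, 5), so the interior equations h_(i-1)·M_(i-1) + 2(h_(i-1)+h_i)·M_i + h_i·M_(i+1) = 6(Δ_i − Δ_(i-1)) read
  1·M_0 + 4·M_1 + 1·M_2 = 6(Δ_1 - Δ_0) = 30
Natural end conditions: M_0 = M_2 = 0.
Solving: M_0 = 0, M_1 = 15/2, M_2 = 0.
On [0, 1], with p_0(t) = a_0 + b_0·t + c_0·t² + d_0·t³: c_0 = M_0/2 = 0, d_0 = (M_1 - M_0)/(6h_0) = 5/4, b_0 = Δ_0 - h_0(2M_0 + M_1)/6 = -5/4.

1.2500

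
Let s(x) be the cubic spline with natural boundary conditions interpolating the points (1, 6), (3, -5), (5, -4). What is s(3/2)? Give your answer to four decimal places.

2.5469

Put M_i = s'' at the i-th knot. Here h = (2, 2) and Δ = (-11/2, 1/2), so the interior equations h_(i-1)·M_(i-1) + 2(h_(i-1)+h_i)·M_i + h_i·M_(i+1) = 6(Δ_i − Δ_(i-1)) read
  2·M_0 + 8·M_1 + 2·M_2 = 6(Δ_1 - Δ_0) = 36
Natural end conditions: M_0 = M_2 = 0.
Solving: M_0 = 0, M_1 = 9/2, M_2 = 0.
On [1, 3], s(x) = 6 - 7·(x - 1) + 0·(x - 1)² + 3/8·(x - 1)³.
With (x - 1) = 1/2: s(3/2) = 163/64.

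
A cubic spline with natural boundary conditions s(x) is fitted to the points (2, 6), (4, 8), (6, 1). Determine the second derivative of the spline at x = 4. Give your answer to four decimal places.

-3.3750

With σ_i denoting the second derivative at x_i, h_i = 2, 2, and Δ_i = (y_(i+1) − y_i)/h_i = 1, -7/2:
  2·σ_0 + 8·σ_1 + 2·σ_2 = 6(Δ_1 - Δ_0) = -27
Natural end conditions: σ_0 = σ_2 = 0.
Solving the tridiagonal system: σ_0 = 0, σ_1 = -27/8, σ_2 = 0.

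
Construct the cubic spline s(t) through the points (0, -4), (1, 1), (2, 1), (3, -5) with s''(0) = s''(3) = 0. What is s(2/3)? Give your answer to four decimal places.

-0.3210

Put m_i = s'' at the i-th knot. Here h = (1, 1, 1) and Δ = (5, 0, -6), so the interior equations h_(i-1)·m_(i-1) + 2(h_(i-1)+h_i)·m_i + h_i·m_(i+1) = 6(Δ_i − Δ_(i-1)) read
  1·m_0 + 4·m_1 + 1·m_2 = 6(Δ_1 - Δ_0) = -30
  1·m_1 + 4·m_2 + 1·m_3 = 6(Δ_2 - Δ_1) = -36
Natural end conditions: m_0 = m_3 = 0.
Forward elimination and back-substitution give m_0 = 0, m_1 = -28/5, m_2 = -38/5, m_3 = 0.
On [0, 1], s(t) = -4 + 89/15·t + 0·t² - 14/15·t³.
With t = 2/3: s(2/3) = -26/81.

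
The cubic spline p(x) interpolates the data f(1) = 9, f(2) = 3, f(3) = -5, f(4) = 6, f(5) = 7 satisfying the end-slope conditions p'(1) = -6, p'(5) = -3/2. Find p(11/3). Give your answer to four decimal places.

2.0331

Write M_i for p''(x_i). With h_i = 1, 1, 1, 1 and divided differences Δ_i = -6, -8, 11, 1, the continuity of p' gives the tridiagonal system
  1·M_0 + 4·M_1 + 1·M_2 = 6(Δ_1 - Δ_0) = -12
  1·M_1 + 4·M_2 + 1·M_3 = 6(Δ_2 - Δ_1) = 114
  1·M_2 + 4·M_3 + 1·M_4 = 6(Δ_3 - Δ_2) = -60
Clamped end conditions give two more equations: 2h_0·M_0 + h_0·M_1 = 6(Δ_0 - p'(1)) = 0 and h_3·M_3 + 2h_3·M_4 = 6(p'(5) - Δ_3) = -15.
Solving the tridiagonal system: M_0 = 405/56, M_1 = -405/28, M_2 = 309/8, M_3 = -729/28, M_4 = 309/56.
On [3, 4], p(x) = -5 + 69/28·(x - 3) + 309/16·(x - 3)² - 1207/112·(x - 3)³.
With (x - 3) = 2/3: p(11/3) = 1537/756.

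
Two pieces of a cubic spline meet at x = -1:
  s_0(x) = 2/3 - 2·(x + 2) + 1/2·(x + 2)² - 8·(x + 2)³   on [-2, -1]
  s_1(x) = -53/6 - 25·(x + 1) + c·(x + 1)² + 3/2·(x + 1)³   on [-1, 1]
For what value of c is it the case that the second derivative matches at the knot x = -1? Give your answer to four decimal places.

s_0''(x) = 1 - 48·(x + 2), so s_0''(-1) = -47. On the right, s_1''(-1) = 2c, so c = -47/2.

-23.5000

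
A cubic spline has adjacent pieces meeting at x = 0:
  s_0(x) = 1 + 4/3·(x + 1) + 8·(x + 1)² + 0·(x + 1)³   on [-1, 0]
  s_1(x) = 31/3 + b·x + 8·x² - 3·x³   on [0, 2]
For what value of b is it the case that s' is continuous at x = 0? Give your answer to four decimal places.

17.3333

s_0'(x) = 4/3 + 16·(x + 1) + 0·(x + 1)², so s_0'(0) = 52/3. On the right, s_1'(0) = b, so b = 52/3.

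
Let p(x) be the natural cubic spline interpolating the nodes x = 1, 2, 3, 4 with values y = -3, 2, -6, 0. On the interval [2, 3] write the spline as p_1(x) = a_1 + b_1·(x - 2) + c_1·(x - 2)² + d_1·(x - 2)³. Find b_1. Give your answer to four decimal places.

-3.8000

With M_i denoting the second derivative at x_i, h_i = 1, 1, 1, and Δ_i = (y_(i+1) − y_i)/h_i = 5, -8, 6:
  1·M_0 + 4·M_1 + 1·M_2 = 6(Δ_1 - Δ_0) = -78
  1·M_1 + 4·M_2 + 1·M_3 = 6(Δ_2 - Δ_1) = 84
Natural end conditions: M_0 = M_3 = 0.
Solving the tridiagonal system: M_0 = 0, M_1 = -132/5, M_2 = 138/5, M_3 = 0.
On [2, 3], with p_1(x) = a_1 + b_1·(x - 2) + c_1·(x - 2)² + d_1·(x - 2)³: c_1 = M_1/2 = -66/5, d_1 = (M_2 - M_1)/(6h_1) = 9, b_1 = Δ_1 - h_1(2M_1 + M_2)/6 = -19/5.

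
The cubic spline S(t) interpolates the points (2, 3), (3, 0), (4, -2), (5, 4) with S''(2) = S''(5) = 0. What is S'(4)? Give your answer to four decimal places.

With σ_i denoting the second derivative at x_i, h_i = 1, 1, 1, and Δ_i = (y_(i+1) − y_i)/h_i = -3, -2, 6:
  1·σ_0 + 4·σ_1 + 1·σ_2 = 6(Δ_1 - Δ_0) = 6
  1·σ_1 + 4·σ_2 + 1·σ_3 = 6(Δ_2 - Δ_1) = 48
Natural end conditions: σ_0 = σ_3 = 0.
Solving: σ_0 = 0, σ_1 = -8/5, σ_2 = 62/5, σ_3 = 0.
On [4, 5], S'(t) = b_2 + 2c_2·(t - 4) + 3d_2·(t - 4)² with b_2 = Δ_2 - h_2(2σ_2 + σ_3)/6 = 28/15, c_2 = σ_2/2 = 31/5, d_2 = (σ_3 - σ_2)/(6h_2) = -31/15. So S'(4) = 28/15.

1.8667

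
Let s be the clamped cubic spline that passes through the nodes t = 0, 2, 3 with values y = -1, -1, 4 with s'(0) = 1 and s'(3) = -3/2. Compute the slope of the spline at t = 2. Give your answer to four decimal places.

Write M_i for s''(x_i). With h_i = 2, 1 and divided differences Δ_i = 0, 5, the continuity of s' gives the tridiagonal system
  2·M_0 + 6·M_1 + 1·M_2 = 6(Δ_1 - Δ_0) = 30
Clamped end conditions give two more equations: 2h_0·M_0 + h_0·M_1 = 6(Δ_0 - s'(0)) = -6 and h_1·M_1 + 2h_1·M_2 = 6(s'(3) - Δ_1) = -39.
Forward elimination and back-substitution give M_0 = -22/3, M_1 = 35/3, M_2 = -76/3.
On [2, 3], s'(t) = b_1 + 2c_1·(t - 2) + 3d_1·(t - 2)² with b_1 = Δ_1 - h_1(2M_1 + M_2)/6 = 16/3, c_1 = M_1/2 = 35/6, d_1 = (M_2 - M_1)/(6h_1) = -37/6. So s'(2) = 16/3.

5.3333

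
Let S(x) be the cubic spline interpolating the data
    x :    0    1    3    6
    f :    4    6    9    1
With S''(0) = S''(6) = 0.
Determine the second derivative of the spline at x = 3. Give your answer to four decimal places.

-2.5714

Put M_i = S'' at the i-th knot. Here h = (1, 2, 3) and Δ = (2, 3/2, -8/3), so the interior equations h_(i-1)·M_(i-1) + 2(h_(i-1)+h_i)·M_i + h_i·M_(i+1) = 6(Δ_i − Δ_(i-1)) read
  1·M_0 + 6·M_1 + 2·M_2 = 6(Δ_1 - Δ_0) = -3
  2·M_1 + 10·M_2 + 3·M_3 = 6(Δ_2 - Δ_1) = -25
Natural end conditions: M_0 = M_3 = 0.
Solving the tridiagonal system: M_0 = 0, M_1 = 5/14, M_2 = -18/7, M_3 = 0.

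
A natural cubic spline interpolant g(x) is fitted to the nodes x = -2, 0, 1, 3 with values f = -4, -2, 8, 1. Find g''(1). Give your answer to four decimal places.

Write M_i for g''(x_i). With h_i = 2, 1, 2 and divided differences Δ_i = 1, 10, -7/2, the continuity of g' gives the tridiagonal system
  2·M_0 + 6·M_1 + 1·M_2 = 6(Δ_1 - Δ_0) = 54
  1·M_1 + 6·M_2 + 2·M_3 = 6(Δ_2 - Δ_1) = -81
Natural end conditions: M_0 = M_3 = 0.
Solving: M_0 = 0, M_1 = 81/7, M_2 = -108/7, M_3 = 0.

-15.4286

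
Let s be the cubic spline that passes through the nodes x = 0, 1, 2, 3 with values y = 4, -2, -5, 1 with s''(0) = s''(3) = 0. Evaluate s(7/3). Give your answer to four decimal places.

Let M_i = s''(x_i). Step sizes h_i = 1, 1, 1; slopes of the chords Δ_i = (y_(i+1) - y_i)/h_i = -6, -3, 6.
  1·M_0 + 4·M_1 + 1·M_2 = 6(Δ_1 - Δ_0) = 18
  1·M_1 + 4·M_2 + 1·M_3 = 6(Δ_2 - Δ_1) = 54
Natural end conditions: M_0 = M_3 = 0.
Solving the tridiagonal system: M_0 = 0, M_1 = 6/5, M_2 = 66/5, M_3 = 0.
On [2, 3], s(x) = -5 + 8/5·(x - 2) + 33/5·(x - 2)² - 11/5·(x - 2)³.
With (x - 2) = 1/3: s(7/3) = -103/27.

-3.8148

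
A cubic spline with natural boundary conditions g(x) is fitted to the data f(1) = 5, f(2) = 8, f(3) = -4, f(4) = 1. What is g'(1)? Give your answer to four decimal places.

With M_i denoting the second derivative at x_i, h_i = 1, 1, 1, and Δ_i = (y_(i+1) − y_i)/h_i = 3, -12, 5:
  1·M_0 + 4·M_1 + 1·M_2 = 6(Δ_1 - Δ_0) = -90
  1·M_1 + 4·M_2 + 1·M_3 = 6(Δ_2 - Δ_1) = 102
Natural end conditions: M_0 = M_3 = 0.
Solving the tridiagonal system: M_0 = 0, M_1 = -154/5, M_2 = 166/5, M_3 = 0.
On [1, 2], g'(x) = b_0 + 2c_0·(x - 1) + 3d_0·(x - 1)² with b_0 = Δ_0 - h_0(2M_0 + M_1)/6 = 122/15, c_0 = M_0/2 = 0, d_0 = (M_1 - M_0)/(6h_0) = -77/15. So g'(1) = 122/15.

8.1333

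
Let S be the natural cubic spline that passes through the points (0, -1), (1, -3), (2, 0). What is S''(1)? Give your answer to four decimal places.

With M_i denoting the second derivative at x_i, h_i = 1, 1, and Δ_i = (y_(i+1) − y_i)/h_i = -2, 3:
  1·M_0 + 4·M_1 + 1·M_2 = 6(Δ_1 - Δ_0) = 30
Natural end conditions: M_0 = M_2 = 0.
Solving the tridiagonal system: M_0 = 0, M_1 = 15/2, M_2 = 0.

7.5000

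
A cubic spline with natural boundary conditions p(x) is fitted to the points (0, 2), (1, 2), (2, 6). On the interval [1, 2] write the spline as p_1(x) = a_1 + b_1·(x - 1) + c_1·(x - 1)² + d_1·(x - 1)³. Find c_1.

3

Let M_i = p''(x_i). Step sizes h_i = 1, 1; slopes of the chords Δ_i = (y_(i+1) - y_i)/h_i = 0, 4.
  1·M_0 + 4·M_1 + 1·M_2 = 6(Δ_1 - Δ_0) = 24
Natural end conditions: M_0 = M_2 = 0.
Solving: M_0 = 0, M_1 = 6, M_2 = 0.
On [1, 2], with p_1(x) = a_1 + b_1·(x - 1) + c_1·(x - 1)² + d_1·(x - 1)³: c_1 = M_1/2 = 3, d_1 = (M_2 - M_1)/(6h_1) = -1, b_1 = Δ_1 - h_1(2M_1 + M_2)/6 = 2.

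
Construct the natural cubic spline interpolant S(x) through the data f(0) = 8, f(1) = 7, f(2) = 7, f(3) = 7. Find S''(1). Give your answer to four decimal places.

1.6000

Write m_i for S''(x_i). With h_i = 1, 1, 1 and divided differences Δ_i = -1, 0, 0, the continuity of S' gives the tridiagonal system
  1·m_0 + 4·m_1 + 1·m_2 = 6(Δ_1 - Δ_0) = 6
  1·m_1 + 4·m_2 + 1·m_3 = 6(Δ_2 - Δ_1) = 0
Natural end conditions: m_0 = m_3 = 0.
Solving the tridiagonal system: m_0 = 0, m_1 = 8/5, m_2 = -2/5, m_3 = 0.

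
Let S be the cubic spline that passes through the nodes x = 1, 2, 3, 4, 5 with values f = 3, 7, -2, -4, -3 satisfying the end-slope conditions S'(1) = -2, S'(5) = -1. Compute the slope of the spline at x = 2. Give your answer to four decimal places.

-1.1607

Let M_i = S''(x_i). Step sizes h_i = 1, 1, 1, 1; slopes of the chords Δ_i = (y_(i+1) - y_i)/h_i = 4, -9, -2, 1.
  1·M_0 + 4·M_1 + 1·M_2 = 6(Δ_1 - Δ_0) = -78
  1·M_1 + 4·M_2 + 1·M_3 = 6(Δ_2 - Δ_1) = 42
  1·M_2 + 4·M_3 + 1·M_4 = 6(Δ_3 - Δ_2) = 18
Clamped end conditions give two more equations: 2h_0·M_0 + h_0·M_1 = 6(Δ_0 - S'(1)) = 36 and h_3·M_3 + 2h_3·M_4 = 6(S'(5) - Δ_3) = -12.
Solving: M_0 = 961/28, M_1 = -457/14, M_2 = 73/4, M_3 = 23/14, M_4 = -191/28.
On [2, 3], S'(x) = b_1 + 2c_1·(x - 2) + 3d_1·(x - 2)² with b_1 = Δ_1 - h_1(2M_1 + M_2)/6 = -65/56, c_1 = M_1/2 = -457/28, d_1 = (M_2 - M_1)/(6h_1) = 475/56. So S'(2) = -65/56.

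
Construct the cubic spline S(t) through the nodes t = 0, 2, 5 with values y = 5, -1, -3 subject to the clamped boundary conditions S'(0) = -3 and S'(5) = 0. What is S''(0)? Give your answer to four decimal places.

Let σ_i = S''(x_i). Step sizes h_i = 2, 3; slopes of the chords Δ_i = (y_(i+1) - y_i)/h_i = -3, -2/3.
  2·σ_0 + 10·σ_1 + 3·σ_2 = 6(Δ_1 - Δ_0) = 14
Clamped end conditions give two more equations: 2h_0·σ_0 + h_0·σ_1 = 6(Δ_0 - S'(0)) = 0 and h_1·σ_1 + 2h_1·σ_2 = 6(S'(5) - Δ_1) = 4.
Forward elimination and back-substitution give σ_0 = -4/5, σ_1 = 8/5, σ_2 = -2/15.

-0.8000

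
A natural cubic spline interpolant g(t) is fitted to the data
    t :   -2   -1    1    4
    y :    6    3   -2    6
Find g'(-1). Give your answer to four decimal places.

Let σ_i = g''(x_i). Step sizes h_i = 1, 2, 3; slopes of the chords Δ_i = (y_(i+1) - y_i)/h_i = -3, -5/2, 8/3.
  1·σ_0 + 6·σ_1 + 2·σ_2 = 6(Δ_1 - Δ_0) = 3
  2·σ_1 + 10·σ_2 + 3·σ_3 = 6(Δ_2 - Δ_1) = 31
Natural end conditions: σ_0 = σ_3 = 0.
Solving the tridiagonal system: σ_0 = 0, σ_1 = -4/7, σ_2 = 45/14, σ_3 = 0.
On [-1, 1], g'(t) = b_1 + 2c_1·(t + 1) + 3d_1·(t + 1)² with b_1 = Δ_1 - h_1(2σ_1 + σ_2)/6 = -67/21, c_1 = σ_1/2 = -2/7, d_1 = (σ_2 - σ_1)/(6h_1) = 53/168. So g'(-1) = -67/21.

-3.1905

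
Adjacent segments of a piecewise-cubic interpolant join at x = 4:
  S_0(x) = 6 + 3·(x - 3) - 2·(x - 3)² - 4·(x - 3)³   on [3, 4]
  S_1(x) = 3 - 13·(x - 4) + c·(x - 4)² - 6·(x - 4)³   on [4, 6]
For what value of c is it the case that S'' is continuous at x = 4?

S_0''(x) = -4 - 24·(x - 3), so S_0''(4) = -28. On the right, S_1''(4) = 2c, so c = -14.

-14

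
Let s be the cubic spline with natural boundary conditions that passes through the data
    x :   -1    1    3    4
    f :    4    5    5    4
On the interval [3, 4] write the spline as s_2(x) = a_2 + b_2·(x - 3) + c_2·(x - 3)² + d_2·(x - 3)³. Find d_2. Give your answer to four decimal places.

Write M_i for s''(x_i). With h_i = 2, 2, 1 and divided differences Δ_i = 1/2, 0, -1, the continuity of s' gives the tridiagonal system
  2·M_0 + 8·M_1 + 2·M_2 = 6(Δ_1 - Δ_0) = -3
  2·M_1 + 6·M_2 + 1·M_3 = 6(Δ_2 - Δ_1) = -6
Natural end conditions: M_0 = M_3 = 0.
Solving: M_0 = 0, M_1 = -3/22, M_2 = -21/22, M_3 = 0.
On [3, 4], with s_2(x) = a_2 + b_2·(x - 3) + c_2·(x - 3)² + d_2·(x - 3)³: c_2 = M_2/2 = -21/44, d_2 = (M_3 - M_2)/(6h_2) = 7/44, b_2 = Δ_2 - h_2(2M_2 + M_3)/6 = -15/22.

0.1591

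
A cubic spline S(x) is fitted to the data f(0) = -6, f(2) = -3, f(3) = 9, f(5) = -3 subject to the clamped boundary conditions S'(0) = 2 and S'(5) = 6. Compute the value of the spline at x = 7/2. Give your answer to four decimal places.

Put M_i = S'' at the i-th knot. Here h = (2, 1, 2) and Δ = (3/2, 12, -6), so the interior equations h_(i-1)·M_(i-1) + 2(h_(i-1)+h_i)·M_i + h_i·M_(i+1) = 6(Δ_i − Δ_(i-1)) read
  2·M_0 + 6·M_1 + 1·M_2 = 6(Δ_1 - Δ_0) = 63
  1·M_1 + 6·M_2 + 2·M_3 = 6(Δ_2 - Δ_1) = -108
Clamped end conditions give two more equations: 2h_0·M_0 + h_0·M_1 = 6(Δ_0 - S'(0)) = -3 and h_2·M_2 + 2h_2·M_3 = 6(S'(5) - Δ_2) = 72.
Solving: M_0 = -335/32, M_1 = 311/16, M_2 = -523/16, M_3 = 1099/32.
On [3, 5], S(x) = 9 + 139/32·(x - 3) - 523/32·(x - 3)² + 715/128·(x - 3)³.
With (x - 3) = 1/2: S(7/2) = 7971/1024.

7.7842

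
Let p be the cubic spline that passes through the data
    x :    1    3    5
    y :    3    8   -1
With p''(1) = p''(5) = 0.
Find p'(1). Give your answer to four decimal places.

4.2500

Put m_i = p'' at the i-th knot. Here h = (2, 2) and Δ = (5/2, -9/2), so the interior equations h_(i-1)·m_(i-1) + 2(h_(i-1)+h_i)·m_i + h_i·m_(i+1) = 6(Δ_i − Δ_(i-1)) read
  2·m_0 + 8·m_1 + 2·m_2 = 6(Δ_1 - Δ_0) = -42
Natural end conditions: m_0 = m_2 = 0.
Hence m_0 = 0, m_1 = -21/4, m_2 = 0.
On [1, 3], p'(x) = b_0 + 2c_0·(x - 1) + 3d_0·(x - 1)² with b_0 = Δ_0 - h_0(2m_0 + m_1)/6 = 17/4, c_0 = m_0/2 = 0, d_0 = (m_1 - m_0)/(6h_0) = -7/16. So p'(1) = 17/4.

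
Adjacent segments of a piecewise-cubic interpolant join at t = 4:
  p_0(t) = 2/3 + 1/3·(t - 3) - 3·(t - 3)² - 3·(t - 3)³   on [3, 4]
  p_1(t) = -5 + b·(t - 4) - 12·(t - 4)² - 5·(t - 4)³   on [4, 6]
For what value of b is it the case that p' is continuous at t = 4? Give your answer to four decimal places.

-14.6667

p_0'(t) = 1/3 - 6·(t - 3) - 9·(t - 3)², so p_0'(4) = -44/3. On the right, p_1'(4) = b, so b = -44/3.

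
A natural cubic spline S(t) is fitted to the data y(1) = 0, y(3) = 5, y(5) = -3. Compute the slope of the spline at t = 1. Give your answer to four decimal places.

4.1250

Let M_i = S''(x_i). Step sizes h_i = 2, 2; slopes of the chords Δ_i = (y_(i+1) - y_i)/h_i = 5/2, -4.
  2·M_0 + 8·M_1 + 2·M_2 = 6(Δ_1 - Δ_0) = -39
Natural end conditions: M_0 = M_2 = 0.
Hence M_0 = 0, M_1 = -39/8, M_2 = 0.
On [1, 3], S'(t) = b_0 + 2c_0·(t - 1) + 3d_0·(t - 1)² with b_0 = Δ_0 - h_0(2M_0 + M_1)/6 = 33/8, c_0 = M_0/2 = 0, d_0 = (M_1 - M_0)/(6h_0) = -13/32. So S'(1) = 33/8.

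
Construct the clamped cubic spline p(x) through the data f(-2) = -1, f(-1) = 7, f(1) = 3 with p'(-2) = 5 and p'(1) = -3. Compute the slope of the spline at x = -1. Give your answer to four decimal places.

Write M_i for p''(x_i). With h_i = 1, 2 and divided differences Δ_i = 8, -2, the continuity of p' gives the tridiagonal system
  1·M_0 + 6·M_1 + 2·M_2 = 6(Δ_1 - Δ_0) = -60
Clamped end conditions give two more equations: 2h_0·M_0 + h_0·M_1 = 6(Δ_0 - p'(-2)) = 18 and h_1·M_1 + 2h_1·M_2 = 6(p'(1) - Δ_1) = -6.
Solving the tridiagonal system: M_0 = 49/3, M_1 = -44/3, M_2 = 35/6.
On [-1, 1], p'(x) = b_1 + 2c_1·(x + 1) + 3d_1·(x + 1)² with b_1 = Δ_1 - h_1(2M_1 + M_2)/6 = 35/6, c_1 = M_1/2 = -22/3, d_1 = (M_2 - M_1)/(6h_1) = 41/24. So p'(-1) = 35/6.

5.8333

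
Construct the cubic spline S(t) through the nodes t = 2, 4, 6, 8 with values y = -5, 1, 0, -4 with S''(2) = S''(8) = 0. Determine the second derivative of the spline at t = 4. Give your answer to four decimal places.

-2.5000

Let M_i = S''(x_i). Step sizes h_i = 2, 2, 2; slopes of the chords Δ_i = (y_(i+1) - y_i)/h_i = 3, -1/2, -2.
  2·M_0 + 8·M_1 + 2·M_2 = 6(Δ_1 - Δ_0) = -21
  2·M_1 + 8·M_2 + 2·M_3 = 6(Δ_2 - Δ_1) = -9
Natural end conditions: M_0 = M_3 = 0.
Forward elimination and back-substitution give M_0 = 0, M_1 = -5/2, M_2 = -1/2, M_3 = 0.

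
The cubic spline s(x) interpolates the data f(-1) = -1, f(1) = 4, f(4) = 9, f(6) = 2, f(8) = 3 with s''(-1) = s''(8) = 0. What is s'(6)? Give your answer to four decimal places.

-2.1880

Write M_i for s''(x_i). With h_i = 2, 3, 2, 2 and divided differences Δ_i = 5/2, 5/3, -7/2, 1/2, the continuity of s' gives the tridiagonal system
  2·M_0 + 10·M_1 + 3·M_2 = 6(Δ_1 - Δ_0) = -5
  3·M_1 + 10·M_2 + 2·M_3 = 6(Δ_2 - Δ_1) = -31
  2·M_2 + 8·M_3 + 2·M_4 = 6(Δ_3 - Δ_2) = 24
Natural end conditions: M_0 = M_4 = 0.
Hence M_0 = 0, M_1 = 127/172, M_2 = -355/86, M_3 = 1387/344, M_4 = 0.
On [6, 8], s'(x) = b_3 + 2c_3·(x - 6) + 3d_3·(x - 6)² with b_3 = Δ_3 - h_3(2M_3 + M_4)/6 = -1129/516, c_3 = M_3/2 = 1387/688, d_3 = (M_4 - M_3)/(6h_3) = -1387/4128. So s'(6) = -1129/516.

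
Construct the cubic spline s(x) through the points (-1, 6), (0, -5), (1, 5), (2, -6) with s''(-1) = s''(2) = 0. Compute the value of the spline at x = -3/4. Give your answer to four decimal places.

With σ_i denoting the second derivative at x_i, h_i = 1, 1, 1, and Δ_i = (y_(i+1) − y_i)/h_i = -11, 10, -11:
  1·σ_0 + 4·σ_1 + 1·σ_2 = 6(Δ_1 - Δ_0) = 126
  1·σ_1 + 4·σ_2 + 1·σ_3 = 6(Δ_2 - Δ_1) = -126
Natural end conditions: σ_0 = σ_3 = 0.
Hence σ_0 = 0, σ_1 = 42, σ_2 = -42, σ_3 = 0.
On [-1, 0], s(x) = 6 - 18·(x + 1) + 0·(x + 1)² + 7·(x + 1)³.
With (x + 1) = 1/4: s(-3/4) = 103/64.

1.6094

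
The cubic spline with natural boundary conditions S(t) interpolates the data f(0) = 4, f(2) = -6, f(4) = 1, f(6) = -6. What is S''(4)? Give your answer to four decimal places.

Put σ_i = S'' at the i-th knot. Here h = (2, 2, 2) and Δ = (-5, 7/2, -7/2), so the interior equations h_(i-1)·σ_(i-1) + 2(h_(i-1)+h_i)·σ_i + h_i·σ_(i+1) = 6(Δ_i − Δ_(i-1)) read
  2·σ_0 + 8·σ_1 + 2·σ_2 = 6(Δ_1 - Δ_0) = 51
  2·σ_1 + 8·σ_2 + 2·σ_3 = 6(Δ_2 - Δ_1) = -42
Natural end conditions: σ_0 = σ_3 = 0.
Solving: σ_0 = 0, σ_1 = 41/5, σ_2 = -73/10, σ_3 = 0.

-7.3000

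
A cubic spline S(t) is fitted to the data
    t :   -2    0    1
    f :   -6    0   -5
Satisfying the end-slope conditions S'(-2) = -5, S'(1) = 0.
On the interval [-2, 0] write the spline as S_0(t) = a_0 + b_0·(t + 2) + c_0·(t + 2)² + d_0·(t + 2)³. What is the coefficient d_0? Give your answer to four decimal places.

-3.4167

Put σ_i = S'' at the i-th knot. Here h = (2, 1) and Δ = (3, -5), so the interior equations h_(i-1)·σ_(i-1) + 2(h_(i-1)+h_i)·σ_i + h_i·σ_(i+1) = 6(Δ_i − Δ_(i-1)) read
  2·σ_0 + 6·σ_1 + 1·σ_2 = 6(Δ_1 - Δ_0) = -48
Clamped end conditions give two more equations: 2h_0·σ_0 + h_0·σ_1 = 6(Δ_0 - S'(-2)) = 48 and h_1·σ_1 + 2h_1·σ_2 = 6(S'(1) - Δ_1) = 30.
Hence σ_0 = 65/3, σ_1 = -58/3, σ_2 = 74/3.
On [-2, 0], with S_0(t) = a_0 + b_0·(t + 2) + c_0·(t + 2)² + d_0·(t + 2)³: c_0 = σ_0/2 = 65/6, d_0 = (σ_1 - σ_0)/(6h_0) = -41/12, b_0 = Δ_0 - h_0(2σ_0 + σ_1)/6 = -5.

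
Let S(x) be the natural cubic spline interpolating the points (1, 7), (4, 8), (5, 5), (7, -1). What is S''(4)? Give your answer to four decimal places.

Write σ_i for S''(x_i). With h_i = 3, 1, 2 and divided differences Δ_i = 1/3, -3, -3, the continuity of S' gives the tridiagonal system
  3·σ_0 + 8·σ_1 + 1·σ_2 = 6(Δ_1 - Δ_0) = -20
  1·σ_1 + 6·σ_2 + 2·σ_3 = 6(Δ_2 - Δ_1) = 0
Natural end conditions: σ_0 = σ_3 = 0.
Hence σ_0 = 0, σ_1 = -120/47, σ_2 = 20/47, σ_3 = 0.

-2.5532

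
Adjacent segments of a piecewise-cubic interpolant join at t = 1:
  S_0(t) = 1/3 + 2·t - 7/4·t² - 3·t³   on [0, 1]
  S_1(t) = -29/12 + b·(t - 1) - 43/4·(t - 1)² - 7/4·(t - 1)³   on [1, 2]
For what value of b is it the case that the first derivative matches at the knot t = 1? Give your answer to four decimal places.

-10.5000

S_0'(t) = 2 - 7/2·t - 9·t², so S_0'(1) = -21/2. On the right, S_1'(1) = b, so b = -21/2.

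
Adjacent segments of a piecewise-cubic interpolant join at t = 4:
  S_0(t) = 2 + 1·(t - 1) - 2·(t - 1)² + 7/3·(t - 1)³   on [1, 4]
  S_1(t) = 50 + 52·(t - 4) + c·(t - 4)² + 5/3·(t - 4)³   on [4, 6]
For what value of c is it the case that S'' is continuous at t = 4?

S_0''(t) = -4 + 14·(t - 1), so S_0''(4) = 38. On the right, S_1''(4) = 2c, so c = 19.

19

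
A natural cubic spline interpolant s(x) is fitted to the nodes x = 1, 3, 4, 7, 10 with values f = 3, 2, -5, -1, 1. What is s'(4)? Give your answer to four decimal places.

-5.6029

Put m_i = s'' at the i-th knot. Here h = (2, 1, 3, 3) and Δ = (-1/2, -7, 4/3, 2/3), so the interior equations h_(i-1)·m_(i-1) + 2(h_(i-1)+h_i)·m_i + h_i·m_(i+1) = 6(Δ_i − Δ_(i-1)) read
  2·m_0 + 6·m_1 + 1·m_2 = 6(Δ_1 - Δ_0) = -39
  1·m_1 + 8·m_2 + 3·m_3 = 6(Δ_2 - Δ_1) = 50
  3·m_2 + 12·m_3 + 3·m_4 = 6(Δ_3 - Δ_2) = -4
Natural end conditions: m_0 = m_4 = 0.
Solving the tridiagonal system: m_0 = 0, m_1 = -267/34, m_2 = 138/17, m_3 = -241/102, m_4 = 0.
On [4, 7], s'(x) = b_2 + 2c_2·(x - 4) + 3d_2·(x - 4)² with b_2 = Δ_2 - h_2(2m_2 + m_3)/6 = -381/68, c_2 = m_2/2 = 69/17, d_2 = (m_3 - m_2)/(6h_2) = -1069/1836. So s'(4) = -381/68.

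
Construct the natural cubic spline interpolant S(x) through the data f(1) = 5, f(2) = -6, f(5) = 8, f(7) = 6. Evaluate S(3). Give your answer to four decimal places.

-6.0188

Let m_i = S''(x_i). Step sizes h_i = 1, 3, 2; slopes of the chords Δ_i = (y_(i+1) - y_i)/h_i = -11, 14/3, -1.
  1·m_0 + 8·m_1 + 3·m_2 = 6(Δ_1 - Δ_0) = 94
  3·m_1 + 10·m_2 + 2·m_3 = 6(Δ_2 - Δ_1) = -34
Natural end conditions: m_0 = m_3 = 0.
Solving: m_0 = 0, m_1 = 1042/71, m_2 = -554/71, m_3 = 0.
On [2, 5], S(x) = -6 - 1301/213·(x - 2) + 521/71·(x - 2)² - 266/213·(x - 2)³.
With (x - 2) = 1: S(3) = -1282/213.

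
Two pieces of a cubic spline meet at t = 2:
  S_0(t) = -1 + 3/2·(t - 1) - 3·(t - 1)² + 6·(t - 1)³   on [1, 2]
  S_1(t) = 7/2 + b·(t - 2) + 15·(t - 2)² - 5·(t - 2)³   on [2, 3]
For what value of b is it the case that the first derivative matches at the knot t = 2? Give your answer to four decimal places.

S_0'(t) = 3/2 - 6·(t - 1) + 18·(t - 1)², so S_0'(2) = 27/2. On the right, S_1'(2) = b, so b = 27/2.

13.5000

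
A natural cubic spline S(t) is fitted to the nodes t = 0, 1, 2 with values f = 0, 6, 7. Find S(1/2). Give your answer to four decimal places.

3.4688

Put M_i = S'' at the i-th knot. Here h = (1, 1) and Δ = (6, 1), so the interior equations h_(i-1)·M_(i-1) + 2(h_(i-1)+h_i)·M_i + h_i·M_(i+1) = 6(Δ_i − Δ_(i-1)) read
  1·M_0 + 4·M_1 + 1·M_2 = 6(Δ_1 - Δ_0) = -30
Natural end conditions: M_0 = M_2 = 0.
Hence M_0 = 0, M_1 = -15/2, M_2 = 0.
On [0, 1], S(t) = 0 + 29/4·t + 0·t² - 5/4·t³.
With t = 1/2: S(1/2) = 111/32.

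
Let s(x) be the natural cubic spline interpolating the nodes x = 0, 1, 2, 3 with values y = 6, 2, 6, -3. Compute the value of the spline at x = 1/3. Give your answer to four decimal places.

Write M_i for s''(x_i). With h_i = 1, 1, 1 and divided differences Δ_i = -4, 4, -9, the continuity of s' gives the tridiagonal system
  1·M_0 + 4·M_1 + 1·M_2 = 6(Δ_1 - Δ_0) = 48
  1·M_1 + 4·M_2 + 1·M_3 = 6(Δ_2 - Δ_1) = -78
Natural end conditions: M_0 = M_3 = 0.
Solving: M_0 = 0, M_1 = 18, M_2 = -24, M_3 = 0.
On [0, 1], s(x) = 6 - 7·x + 0·x² + 3·x³.
With x = 1/3: s(1/3) = 34/9.

3.7778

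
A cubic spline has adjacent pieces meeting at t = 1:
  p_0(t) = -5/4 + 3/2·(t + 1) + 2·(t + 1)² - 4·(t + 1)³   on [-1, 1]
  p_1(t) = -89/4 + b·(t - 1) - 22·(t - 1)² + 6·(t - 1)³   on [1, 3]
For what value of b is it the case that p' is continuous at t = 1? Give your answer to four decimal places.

p_0'(t) = 3/2 + 4·(t + 1) - 12·(t + 1)², so p_0'(1) = -77/2. On the right, p_1'(1) = b, so b = -77/2.

-38.5000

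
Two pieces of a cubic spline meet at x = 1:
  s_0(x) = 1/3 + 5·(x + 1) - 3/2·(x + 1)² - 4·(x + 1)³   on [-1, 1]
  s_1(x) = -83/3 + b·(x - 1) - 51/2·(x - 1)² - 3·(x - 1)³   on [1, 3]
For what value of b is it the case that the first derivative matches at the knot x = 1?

s_0'(x) = 5 - 3·(x + 1) - 12·(x + 1)², so s_0'(1) = -49. On the right, s_1'(1) = b, so b = -49.

-49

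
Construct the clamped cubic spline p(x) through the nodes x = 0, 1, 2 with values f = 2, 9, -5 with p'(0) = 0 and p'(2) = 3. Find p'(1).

-6

With m_i denoting the second derivative at x_i, h_i = 1, 1, and Δ_i = (y_(i+1) − y_i)/h_i = 7, -14:
  1·m_0 + 4·m_1 + 1·m_2 = 6(Δ_1 - Δ_0) = -126
Clamped end conditions give two more equations: 2h_0·m_0 + h_0·m_1 = 6(Δ_0 - p'(0)) = 42 and h_1·m_1 + 2h_1·m_2 = 6(p'(2) - Δ_1) = 102.
Solving the tridiagonal system: m_0 = 54, m_1 = -66, m_2 = 84.
On [1, 2], p'(x) = b_1 + 2c_1·(x - 1) + 3d_1·(x - 1)² with b_1 = Δ_1 - h_1(2m_1 + m_2)/6 = -6, c_1 = m_1/2 = -33, d_1 = (m_2 - m_1)/(6h_1) = 25. So p'(1) = -6.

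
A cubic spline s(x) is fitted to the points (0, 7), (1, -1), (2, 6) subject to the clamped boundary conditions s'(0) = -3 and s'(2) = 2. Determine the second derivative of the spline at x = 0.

-35

Put σ_i = s'' at the i-th knot. Here h = (1, 1) and Δ = (-8, 7), so the interior equations h_(i-1)·σ_(i-1) + 2(h_(i-1)+h_i)·σ_i + h_i·σ_(i+1) = 6(Δ_i − Δ_(i-1)) read
  1·σ_0 + 4·σ_1 + 1·σ_2 = 6(Δ_1 - Δ_0) = 90
Clamped end conditions give two more equations: 2h_0·σ_0 + h_0·σ_1 = 6(Δ_0 - s'(0)) = -30 and h_1·σ_1 + 2h_1·σ_2 = 6(s'(2) - Δ_1) = -30.
Solving: σ_0 = -35, σ_1 = 40, σ_2 = -35.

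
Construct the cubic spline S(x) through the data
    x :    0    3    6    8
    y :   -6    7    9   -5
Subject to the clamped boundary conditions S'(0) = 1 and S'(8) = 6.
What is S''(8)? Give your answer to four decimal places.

Let σ_i = S''(x_i). Step sizes h_i = 3, 3, 2; slopes of the chords Δ_i = (y_(i+1) - y_i)/h_i = 13/3, 2/3, -7.
  3·σ_0 + 12·σ_1 + 3·σ_2 = 6(Δ_1 - Δ_0) = -22
  3·σ_1 + 10·σ_2 + 2·σ_3 = 6(Δ_2 - Δ_1) = -46
Clamped end conditions give two more equations: 2h_0·σ_0 + h_0·σ_1 = 6(Δ_0 - S'(0)) = 20 and h_2·σ_2 + 2h_2·σ_3 = 6(S'(8) - Δ_2) = 78.
Solving: σ_0 = 67/19, σ_1 = -22/57, σ_2 = -177/19, σ_3 = 459/19.

24.1579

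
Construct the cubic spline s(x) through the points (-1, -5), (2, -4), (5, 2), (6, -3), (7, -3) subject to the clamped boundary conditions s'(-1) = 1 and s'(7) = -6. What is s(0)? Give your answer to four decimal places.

-4.8975

Let m_i = s''(x_i). Step sizes h_i = 3, 3, 1, 1; slopes of the chords Δ_i = (y_(i+1) - y_i)/h_i = 1/3, 2, -5, 0.
  3·m_0 + 12·m_1 + 3·m_2 = 6(Δ_1 - Δ_0) = 10
  3·m_1 + 8·m_2 + 1·m_3 = 6(Δ_2 - Δ_1) = -42
  1·m_2 + 4·m_3 + 1·m_4 = 6(Δ_3 - Δ_2) = 30
Clamped end conditions give two more equations: 2h_0·m_0 + h_0·m_1 = 6(Δ_0 - s'(-1)) = -4 and h_3·m_3 + 2h_3·m_4 = 6(s'(7) - Δ_3) = -36.
Hence m_0 = -415/168, m_1 = 101/28, m_2 = -69/8, m_3 = 453/28, m_4 = -1461/56.
On [-1, 2], s(x) = -5 + 1·(x + 1) - 415/336·(x + 1)² + 1021/3024·(x + 1)³.
With (x + 1) = 1: s(0) = -7405/1512.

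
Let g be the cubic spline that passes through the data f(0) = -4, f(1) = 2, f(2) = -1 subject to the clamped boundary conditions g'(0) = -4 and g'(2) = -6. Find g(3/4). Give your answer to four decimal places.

Write σ_i for g''(x_i). With h_i = 1, 1 and divided differences Δ_i = 6, -3, the continuity of g' gives the tridiagonal system
  1·σ_0 + 4·σ_1 + 1·σ_2 = 6(Δ_1 - Δ_0) = -54
Clamped end conditions give two more equations: 2h_0·σ_0 + h_0·σ_1 = 6(Δ_0 - g'(0)) = 60 and h_1·σ_1 + 2h_1·σ_2 = 6(g'(2) - Δ_1) = -18.
Forward elimination and back-substitution give σ_0 = 85/2, σ_1 = -25, σ_2 = 7/2.
On [0, 1], g(x) = -4 - 4·x + 85/4·x² - 45/4·x³.
With x = 3/4: g(3/4) = 53/256.

0.2070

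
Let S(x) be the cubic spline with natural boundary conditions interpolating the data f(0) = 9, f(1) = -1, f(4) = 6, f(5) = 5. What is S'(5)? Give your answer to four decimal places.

-2.1576

With M_i denoting the second derivative at x_i, h_i = 1, 3, 1, and Δ_i = (y_(i+1) − y_i)/h_i = -10, 7/3, -1:
  1·M_0 + 8·M_1 + 3·M_2 = 6(Δ_1 - Δ_0) = 74
  3·M_1 + 8·M_2 + 1·M_3 = 6(Δ_2 - Δ_1) = -20
Natural end conditions: M_0 = M_3 = 0.
Solving: M_0 = 0, M_1 = 652/55, M_2 = -382/55, M_3 = 0.
On [4, 5], S'(x) = b_2 + 2c_2·(x - 4) + 3d_2·(x - 4)² with b_2 = Δ_2 - h_2(2M_2 + M_3)/6 = 217/165, c_2 = M_2/2 = -191/55, d_2 = (M_3 - M_2)/(6h_2) = 191/165. So S'(5) = -356/165.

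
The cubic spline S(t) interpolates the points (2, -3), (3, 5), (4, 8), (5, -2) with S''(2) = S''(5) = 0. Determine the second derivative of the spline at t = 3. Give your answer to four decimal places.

With M_i denoting the second derivative at x_i, h_i = 1, 1, 1, and Δ_i = (y_(i+1) − y_i)/h_i = 8, 3, -10:
  1·M_0 + 4·M_1 + 1·M_2 = 6(Δ_1 - Δ_0) = -30
  1·M_1 + 4·M_2 + 1·M_3 = 6(Δ_2 - Δ_1) = -78
Natural end conditions: M_0 = M_3 = 0.
Hence M_0 = 0, M_1 = -14/5, M_2 = -94/5, M_3 = 0.

-2.8000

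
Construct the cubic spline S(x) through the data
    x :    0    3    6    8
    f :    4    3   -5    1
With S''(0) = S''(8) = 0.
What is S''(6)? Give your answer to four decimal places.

With m_i denoting the second derivative at x_i, h_i = 3, 3, 2, and Δ_i = (y_(i+1) − y_i)/h_i = -1/3, -8/3, 3:
  3·m_0 + 12·m_1 + 3·m_2 = 6(Δ_1 - Δ_0) = -14
  3·m_1 + 10·m_2 + 2·m_3 = 6(Δ_2 - Δ_1) = 34
Natural end conditions: m_0 = m_3 = 0.
Forward elimination and back-substitution give m_0 = 0, m_1 = -242/111, m_2 = 150/37, m_3 = 0.

4.0541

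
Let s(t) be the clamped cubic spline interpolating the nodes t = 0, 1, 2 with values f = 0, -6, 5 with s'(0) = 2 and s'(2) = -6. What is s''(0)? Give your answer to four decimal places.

With σ_i denoting the second derivative at x_i, h_i = 1, 1, and Δ_i = (y_(i+1) − y_i)/h_i = -6, 11:
  1·σ_0 + 4·σ_1 + 1·σ_2 = 6(Δ_1 - Δ_0) = 102
Clamped end conditions give two more equations: 2h_0·σ_0 + h_0·σ_1 = 6(Δ_0 - s'(0)) = -48 and h_1·σ_1 + 2h_1·σ_2 = 6(s'(2) - Δ_1) = -102.
Forward elimination and back-substitution give σ_0 = -107/2, σ_1 = 59, σ_2 = -161/2.

-53.5000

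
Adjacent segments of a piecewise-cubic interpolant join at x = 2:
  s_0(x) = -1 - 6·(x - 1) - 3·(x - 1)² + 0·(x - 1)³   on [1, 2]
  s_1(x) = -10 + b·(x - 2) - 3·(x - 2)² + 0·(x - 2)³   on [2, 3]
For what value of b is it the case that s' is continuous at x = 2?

s_0'(x) = -6 - 6·(x - 1) + 0·(x - 1)², so s_0'(2) = -12. On the right, s_1'(2) = b, so b = -12.

-12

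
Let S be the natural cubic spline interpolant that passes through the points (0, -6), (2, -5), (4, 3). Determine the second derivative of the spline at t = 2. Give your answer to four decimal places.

2.6250

Let M_i = S''(x_i). Step sizes h_i = 2, 2; slopes of the chords Δ_i = (y_(i+1) - y_i)/h_i = 1/2, 4.
  2·M_0 + 8·M_1 + 2·M_2 = 6(Δ_1 - Δ_0) = 21
Natural end conditions: M_0 = M_2 = 0.
Solving: M_0 = 0, M_1 = 21/8, M_2 = 0.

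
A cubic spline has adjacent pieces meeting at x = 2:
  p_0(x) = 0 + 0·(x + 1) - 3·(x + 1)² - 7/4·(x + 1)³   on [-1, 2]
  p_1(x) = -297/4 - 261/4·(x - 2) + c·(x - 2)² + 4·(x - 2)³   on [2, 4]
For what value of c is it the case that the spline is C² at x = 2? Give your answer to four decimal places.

p_0''(x) = -6 - 21/2·(x + 1), so p_0''(2) = -75/2. On the right, p_1''(2) = 2c, so c = -75/4.

-18.7500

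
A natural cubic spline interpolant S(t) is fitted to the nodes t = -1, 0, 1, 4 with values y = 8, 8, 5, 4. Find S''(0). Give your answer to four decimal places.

Put M_i = S'' at the i-th knot. Here h = (1, 1, 3) and Δ = (0, -3, -1/3), so the interior equations h_(i-1)·M_(i-1) + 2(h_(i-1)+h_i)·M_i + h_i·M_(i+1) = 6(Δ_i − Δ_(i-1)) read
  1·M_0 + 4·M_1 + 1·M_2 = 6(Δ_1 - Δ_0) = -18
  1·M_1 + 8·M_2 + 3·M_3 = 6(Δ_2 - Δ_1) = 16
Natural end conditions: M_0 = M_3 = 0.
Hence M_0 = 0, M_1 = -160/31, M_2 = 82/31, M_3 = 0.

-5.1613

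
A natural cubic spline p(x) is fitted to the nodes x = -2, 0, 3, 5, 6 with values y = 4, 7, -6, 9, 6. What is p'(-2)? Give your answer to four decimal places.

3.8821

Put σ_i = p'' at the i-th knot. Here h = (2, 3, 2, 1) and Δ = (3/2, -13/3, 15/2, -3), so the interior equations h_(i-1)·σ_(i-1) + 2(h_(i-1)+h_i)·σ_i + h_i·σ_(i+1) = 6(Δ_i − Δ_(i-1)) read
  2·σ_0 + 10·σ_1 + 3·σ_2 = 6(Δ_1 - Δ_0) = -35
  3·σ_1 + 10·σ_2 + 2·σ_3 = 6(Δ_2 - Δ_1) = 71
  2·σ_2 + 6·σ_3 + 1·σ_4 = 6(Δ_3 - Δ_2) = -63
Natural end conditions: σ_0 = σ_4 = 0.
Forward elimination and back-substitution give σ_0 = 0, σ_1 = -1808/253, σ_2 = 3075/253, σ_3 = -7363/506, σ_4 = 0.
On [-2, 0], p'(x) = b_0 + 2c_0·(x + 2) + 3d_0·(x + 2)² with b_0 = Δ_0 - h_0(2σ_0 + σ_1)/6 = 5893/1518, c_0 = σ_0/2 = 0, d_0 = (σ_1 - σ_0)/(6h_0) = -452/759. So p'(-2) = 5893/1518.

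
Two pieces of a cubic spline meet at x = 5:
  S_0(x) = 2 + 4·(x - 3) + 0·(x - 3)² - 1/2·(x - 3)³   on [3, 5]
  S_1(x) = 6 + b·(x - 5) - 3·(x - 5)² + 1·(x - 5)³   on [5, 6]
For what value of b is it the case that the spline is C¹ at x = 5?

-2

S_0'(x) = 4 + 0·(x - 3) - 3/2·(x - 3)², so S_0'(5) = -2. On the right, S_1'(5) = b, so b = -2.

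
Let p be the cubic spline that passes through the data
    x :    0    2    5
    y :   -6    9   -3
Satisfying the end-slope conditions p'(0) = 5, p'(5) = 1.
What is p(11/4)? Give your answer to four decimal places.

8.1023

Write M_i for p''(x_i). With h_i = 2, 3 and divided differences Δ_i = 15/2, -4, the continuity of p' gives the tridiagonal system
  2·M_0 + 10·M_1 + 3·M_2 = 6(Δ_1 - Δ_0) = -69
Clamped end conditions give two more equations: 2h_0·M_0 + h_0·M_1 = 6(Δ_0 - p'(0)) = 15 and h_1·M_1 + 2h_1·M_2 = 6(p'(5) - Δ_1) = 30.
Hence M_0 = 197/20, M_1 = -61/5, M_2 = 111/10.
On [2, 5], p(x) = 9 + 53/20·(x - 2) - 61/10·(x - 2)² + 233/180·(x - 2)³.
With (x - 2) = 3/4: p(11/4) = 10371/1280.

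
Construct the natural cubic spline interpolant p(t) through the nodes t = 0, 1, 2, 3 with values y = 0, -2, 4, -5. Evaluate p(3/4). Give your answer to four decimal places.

-2.5281

Let M_i = p''(x_i). Step sizes h_i = 1, 1, 1; slopes of the chords Δ_i = (y_(i+1) - y_i)/h_i = -2, 6, -9.
  1·M_0 + 4·M_1 + 1·M_2 = 6(Δ_1 - Δ_0) = 48
  1·M_1 + 4·M_2 + 1·M_3 = 6(Δ_2 - Δ_1) = -90
Natural end conditions: M_0 = M_3 = 0.
Solving the tridiagonal system: M_0 = 0, M_1 = 94/5, M_2 = -136/5, M_3 = 0.
On [0, 1], p(t) = 0 - 77/15·t + 0·t² + 47/15·t³.
With t = 3/4: p(3/4) = -809/320.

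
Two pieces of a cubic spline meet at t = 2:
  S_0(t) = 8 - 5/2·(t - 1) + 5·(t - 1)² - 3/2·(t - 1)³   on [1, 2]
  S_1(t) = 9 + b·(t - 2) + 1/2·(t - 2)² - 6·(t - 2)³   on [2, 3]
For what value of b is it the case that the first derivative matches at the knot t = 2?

3

S_0'(t) = -5/2 + 10·(t - 1) - 9/2·(t - 1)², so S_0'(2) = 3. On the right, S_1'(2) = b, so b = 3.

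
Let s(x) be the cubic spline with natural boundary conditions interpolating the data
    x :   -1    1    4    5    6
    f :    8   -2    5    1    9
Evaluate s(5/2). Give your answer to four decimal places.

Let σ_i = s''(x_i). Step sizes h_i = 2, 3, 1, 1; slopes of the chords Δ_i = (y_(i+1) - y_i)/h_i = -5, 7/3, -4, 8.
  2·σ_0 + 10·σ_1 + 3·σ_2 = 6(Δ_1 - Δ_0) = 44
  3·σ_1 + 8·σ_2 + 1·σ_3 = 6(Δ_2 - Δ_1) = -38
  1·σ_2 + 4·σ_3 + 1·σ_4 = 6(Δ_3 - Δ_2) = 72
Natural end conditions: σ_0 = σ_4 = 0.
Forward elimination and back-substitution give σ_0 = 0, σ_1 = 1018/137, σ_2 = -1384/137, σ_3 = 2812/137, σ_4 = 0.
On [1, 4], s(x) = -2 - 19/411·(x - 1) + 509/137·(x - 1)² - 1201/1233·(x - 1)³.
With (x - 1) = 3/2: s(5/2) = 3291/1096.

3.0027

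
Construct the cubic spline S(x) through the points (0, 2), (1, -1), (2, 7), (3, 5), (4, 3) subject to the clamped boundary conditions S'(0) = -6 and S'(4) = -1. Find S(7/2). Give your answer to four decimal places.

3.6429

Write M_i for S''(x_i). With h_i = 1, 1, 1, 1 and divided differences Δ_i = -3, 8, -2, -2, the continuity of S' gives the tridiagonal system
  1·M_0 + 4·M_1 + 1·M_2 = 6(Δ_1 - Δ_0) = 66
  1·M_1 + 4·M_2 + 1·M_3 = 6(Δ_2 - Δ_1) = -60
  1·M_2 + 4·M_3 + 1·M_4 = 6(Δ_3 - Δ_2) = 0
Clamped end conditions give two more equations: 2h_0·M_0 + h_0·M_1 = 6(Δ_0 - S'(0)) = 18 and h_3·M_3 + 2h_3·M_4 = 6(S'(4) - Δ_3) = 6.
Hence M_0 = -16/7, M_1 = 158/7, M_2 = -22, M_3 = 38/7, M_4 = 2/7.
On [3, 4], S(x) = 5 - 27/7·(x - 3) + 19/7·(x - 3)² - 6/7·(x - 3)³.
With (x - 3) = 1/2: S(7/2) = 51/14.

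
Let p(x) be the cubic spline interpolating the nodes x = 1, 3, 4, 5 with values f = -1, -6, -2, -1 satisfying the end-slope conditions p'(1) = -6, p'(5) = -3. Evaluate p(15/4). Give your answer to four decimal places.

Put m_i = p'' at the i-th knot. Here h = (2, 1, 1) and Δ = (-5/2, 4, 1), so the interior equations h_(i-1)·m_(i-1) + 2(h_(i-1)+h_i)·m_i + h_i·m_(i+1) = 6(Δ_i − Δ_(i-1)) read
  2·m_0 + 6·m_1 + 1·m_2 = 6(Δ_1 - Δ_0) = 39
  1·m_1 + 4·m_2 + 1·m_3 = 6(Δ_2 - Δ_1) = -18
Clamped end conditions give two more equations: 2h_0·m_0 + h_0·m_1 = 6(Δ_0 - p'(1)) = 21 and h_2·m_2 + 2h_2·m_3 = 6(p'(5) - Δ_2) = -24.
Forward elimination and back-substitution give m_0 = 45/22, m_1 = 141/22, m_2 = -39/11, m_3 = -225/22.
On [3, 4], p(x) = -6 + 27/11·(x - 3) + 141/44·(x - 3)² - 73/44·(x - 3)³.
With (x - 3) = 3/4: p(15/4) = -8607/2816.

-3.0565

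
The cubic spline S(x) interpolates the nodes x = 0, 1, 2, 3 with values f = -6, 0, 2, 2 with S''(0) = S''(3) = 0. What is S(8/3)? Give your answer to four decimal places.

Put m_i = S'' at the i-th knot. Here h = (1, 1, 1) and Δ = (6, 2, 0), so the interior equations h_(i-1)·m_(i-1) + 2(h_(i-1)+h_i)·m_i + h_i·m_(i+1) = 6(Δ_i − Δ_(i-1)) read
  1·m_0 + 4·m_1 + 1·m_2 = 6(Δ_1 - Δ_0) = -24
  1·m_1 + 4·m_2 + 1·m_3 = 6(Δ_2 - Δ_1) = -12
Natural end conditions: m_0 = m_3 = 0.
Solving: m_0 = 0, m_1 = -28/5, m_2 = -8/5, m_3 = 0.
On [2, 3], S(x) = 2 + 8/15·(x - 2) - 4/5·(x - 2)² + 4/15·(x - 2)³.
With (x - 2) = 2/3: S(8/3) = 842/405.

2.0790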